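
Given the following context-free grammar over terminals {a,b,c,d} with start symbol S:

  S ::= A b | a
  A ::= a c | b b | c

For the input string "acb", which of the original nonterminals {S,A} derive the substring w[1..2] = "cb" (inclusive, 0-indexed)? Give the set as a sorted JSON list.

Convert to CNF:
  S -> A T2 | a
  A -> T0 T1 | T2 T2 | c
  T0 -> a
  T1 -> c
  T2 -> b

CYK fill — only the sub-triangle for w[1..2]:
  cell(1,1) c: {A,T1}  orig:{A}
  cell(2,2) b: {T2}  orig:{}
  cell(1,2) cb: {S}

Original NTs in T[1,2] deriving "cb": ["S"]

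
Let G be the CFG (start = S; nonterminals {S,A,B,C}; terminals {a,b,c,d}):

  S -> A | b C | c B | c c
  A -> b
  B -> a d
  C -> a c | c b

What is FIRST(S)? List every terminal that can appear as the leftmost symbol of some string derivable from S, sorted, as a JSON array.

Compute FIRST by fixpoint:
pass 1:
  A via A→b: +{b}
  B via B→a d: +{a}
  C via C→a c: +{a}
  C via C→c b: +{c}
  S via S→A: +{b}
  S via S→c B: +{c}
  S: {b,c}  A: {b}  B: {a}  C: {a,c}
pass 2: done
  S: {b,c}  A: {b}  B: {a}  C: {a,c}

FIRST(S) = ["b", "c"]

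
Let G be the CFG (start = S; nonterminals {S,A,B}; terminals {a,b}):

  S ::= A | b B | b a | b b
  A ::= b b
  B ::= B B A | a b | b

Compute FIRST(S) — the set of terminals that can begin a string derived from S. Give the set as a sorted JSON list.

FIRST sets, iterate to fixpoint:
pass 1:
  A via A→b b: +{b}
  B via B→a b: +{a}
  B via B→b: +{b}
  S via S→A: +{b}
  FIRST(S)={b}  FIRST(A)={b}  FIRST(B)={a,b}
pass 2: done
  FIRST(S)={b}  FIRST(A)={b}  FIRST(B)={a,b}

FIRST(S) = ["b"]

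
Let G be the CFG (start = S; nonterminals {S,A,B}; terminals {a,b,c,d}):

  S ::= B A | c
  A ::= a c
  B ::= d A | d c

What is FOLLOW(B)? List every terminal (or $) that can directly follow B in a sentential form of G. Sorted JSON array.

Compute FIRST by fixpoint:
pass 1:
  A via A→a c: +{a}
  B via B→d A: +{d}
  S via S→B A: +{d}
  S via S→c: +{c}
  FIRST[S]={c,d}  FIRST[A]={a}  FIRST[B]={d}
pass 2: done
  FIRST[S]={c,d}  FIRST[A]={a}  FIRST[B]={d}

FOLLOW iteration:
initialize: $ ∈ FOLLOW(S)
[1]
  S→B A: FOLLOW(B) ⊇ FIRST(A) = {a}; new: +{a}
  S→B A: FOLLOW(A) ⊇ FOLLOW(S) ⊇ {$}; new: +{$}
  FOLLOW[S]={$}  FOLLOW[A]={$}  FOLLOW[B]={a}
[2]
  B→d A: FOLLOW(A) ⊇ FOLLOW(B) ⊇ {a}; new: +{a}
  FOLLOW[S]={$}  FOLLOW[A]={$,a}  FOLLOW[B]={a}
[3] — fixpoint
  FOLLOW[S]={$}  FOLLOW[A]={$,a}  FOLLOW[B]={a}

FOLLOW(B) = ["a"]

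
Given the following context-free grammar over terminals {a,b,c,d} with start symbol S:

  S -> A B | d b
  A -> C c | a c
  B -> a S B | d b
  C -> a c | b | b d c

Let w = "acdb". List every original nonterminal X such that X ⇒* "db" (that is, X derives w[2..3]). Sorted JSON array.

CNF form of G:
  S -> A B | T2 T3
  A -> C T0 | T1 T0
  B -> T1 X4 | T2 T3
  C -> T1 T0 | T3 X5 | b
  T0 -> c
  T1 -> a
  T2 -> d
  T3 -> b
  X4 -> S B
  X5 -> T2 T0

CYK table (by increasing span) (cells [i..j] with 2 ≤ i ≤ j ≤ 3 only):
  [2..2]={T2}  "d"  orig:{}
  [3..3]={C,T3}  "b"  orig:{C}
  [2..3]={B,S}  "db"

Original NTs in T[2,3] deriving "db": ["B", "S"]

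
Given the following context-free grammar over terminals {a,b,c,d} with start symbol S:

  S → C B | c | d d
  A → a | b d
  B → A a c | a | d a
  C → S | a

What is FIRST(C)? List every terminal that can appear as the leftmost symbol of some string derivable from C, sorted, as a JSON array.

Compute FIRST by fixpoint:
pass 1:
  A via A→a: +{a}
  A via A→b d: +{b}
  B via B→A a c: +{a,b}
  B via B→d a: +{d}
  C via C→a: +{a}
  S via S→C B: +{a}
  S via S→c: +{c}
  S via S→d d: +{d}
  FIRST[S]={a,c,d}  FIRST[A]={a,b}  FIRST[B]={a,b,d}  FIRST[C]={a}
pass 2:
  C via C→S: +{c,d}
  FIRST[S]={a,c,d}  FIRST[A]={a,b}  FIRST[B]={a,b,d}  FIRST[C]={a,c,d}
pass 3: — fixpoint
  FIRST[S]={a,c,d}  FIRST[A]={a,b}  FIRST[B]={a,b,d}  FIRST[C]={a,c,d}

FIRST(C) = ["a", "c", "d"]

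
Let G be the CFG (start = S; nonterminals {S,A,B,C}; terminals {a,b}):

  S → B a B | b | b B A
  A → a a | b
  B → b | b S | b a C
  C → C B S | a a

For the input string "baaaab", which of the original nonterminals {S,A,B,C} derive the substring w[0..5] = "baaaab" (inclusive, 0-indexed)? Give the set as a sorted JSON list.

Convert to CNF:
  S -> B X4 | T1 X5 | b
  A -> T0 T0 | b
  B -> T1 S | T1 X2 | b
  C -> C X3 | T0 T0
  T0 -> a
  T1 -> b
  X2 -> T0 C
  X3 -> B S
  X4 -> T0 B
  X5 -> B A

CYK fill (cells [i..j] with 0 ≤ i ≤ j ≤ 5 only):
  [0..0]={A,B,S,T1}  "b"  orig:{A,B,S}
  [1..1]={T0}  "a"  orig:{}
  [2..2]={T0}  "a"  orig:{}
  [3..3]={T0}  "a"  orig:{}
  [4..4]={T0}  "a"  orig:{}
  [5..5]={A,B,S,T1}  "b"  orig:{A,B,S}
  [0..1]=∅  "ba"
  [1..2]={A,C}  "aa"
  [2..3]={A,C}  "aa"
  [3..4]={A,C}  "aa"
  [4..5]={X4}  "ab"  orig:{}
  [0..2]={X5}  "baa"  orig:{}
  [1..3]={X2}  "aaa"  orig:{}
  [2..4]={X2}  "aaa"  orig:{}
  [3..5]=∅  "aab"
  [0..3]={B}  "baaa"
  [1..4]=∅  "aaaa"
  [2..5]=∅  "aaab"
  [0..4]=∅  "baaaa"
  [1..5]=∅  "aaaab"
  [0..5]={S}  "baaaab"

Original NTs in T[0,5] deriving "baaaab": ["S"]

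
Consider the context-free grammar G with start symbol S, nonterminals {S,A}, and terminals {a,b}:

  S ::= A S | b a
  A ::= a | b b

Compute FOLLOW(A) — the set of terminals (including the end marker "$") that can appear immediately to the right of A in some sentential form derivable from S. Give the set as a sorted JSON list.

FIRST sets, iterate to fixpoint:
round 1:
  A via A→a: +{a}
  A via A→b b: +{b}
  S via S→A S: +{a,b}
  FIRST[S]={a,b}  FIRST[A]={a,b}
round 2: — fixpoint
  FIRST[S]={a,b}  FIRST[A]={a,b}

FOLLOW sets:
initialize: $ ∈ FOLLOW(S)
[1]
  S→A S: FOLLOW(A) ⊇ FIRST(S) = {a,b}; new: +{a,b}
  FOLLOW[S]={$}  FOLLOW[A]={a,b}
[2] done
  FOLLOW[S]={$}  FOLLOW[A]={a,b}

FOLLOW(A) = ["a", "b"]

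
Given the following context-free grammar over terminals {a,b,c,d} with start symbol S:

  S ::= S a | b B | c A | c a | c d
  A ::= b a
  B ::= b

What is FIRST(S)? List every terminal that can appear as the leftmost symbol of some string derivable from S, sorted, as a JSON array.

FIRST iteration:
[1]
  A via A→b a: +{b}
  B via B→b: +{b}
  S via S→b B: +{b}
  S via S→c A: +{c}
  FIRST[S]={b,c}  FIRST[A]={b}  FIRST[B]={b}
[2] — fixpoint
  FIRST[S]={b,c}  FIRST[A]={b}  FIRST[B]={b}

FIRST(S) = ["b", "c"]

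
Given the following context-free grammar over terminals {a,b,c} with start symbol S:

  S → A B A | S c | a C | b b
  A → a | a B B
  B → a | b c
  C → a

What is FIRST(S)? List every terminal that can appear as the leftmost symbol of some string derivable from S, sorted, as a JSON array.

FIRST sets, iterate to fixpoint:
pass 1:
  A via A→a: +{a}
  B via B→a: +{a}
  B via B→b c: +{b}
  C via C→a: +{a}
  S via S→A B A: +{a}
  S via S→b b: +{b}
  FIRST[S]={a,b}  FIRST[A]={a}  FIRST[B]={a,b}  FIRST[C]={a}
pass 2: done
  FIRST[S]={a,b}  FIRST[A]={a}  FIRST[B]={a,b}  FIRST[C]={a}

FIRST(S) = ["a", "b"]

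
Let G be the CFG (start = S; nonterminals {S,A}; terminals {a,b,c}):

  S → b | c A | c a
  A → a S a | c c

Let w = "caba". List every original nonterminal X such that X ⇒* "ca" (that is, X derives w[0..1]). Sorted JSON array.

CNF form of G:
  S -> T1 A | T1 T0 | b
  A -> T0 X2 | T1 T1
  T0 -> a
  T1 -> c
  X2 -> S T0

CYK fill (cells [i..j] with 0 ≤ i ≤ j ≤ 1 only):
  [0..0]={T1}  "c"  orig:{}
  [1..1]={T0}  "a"  orig:{}
  [0..1]={S}  "ca"

Original NTs in T[0,1] deriving "ca": ["S"]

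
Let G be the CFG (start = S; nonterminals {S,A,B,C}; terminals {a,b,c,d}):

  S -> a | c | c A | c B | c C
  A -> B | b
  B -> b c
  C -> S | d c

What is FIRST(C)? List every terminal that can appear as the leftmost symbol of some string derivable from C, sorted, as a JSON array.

FIRST sets, iterate to fixpoint:
round 1:
  A via A→b: +{b}
  B via B→b c: +{b}
  C via C→d c: +{d}
  S via S→a: +{a}
  S via S→c: +{c}
  S: {a,c}  A: {b}  B: {b}  C: {d}
round 2:
  C via C→S: +{a,c}
  S: {a,c}  A: {b}  B: {b}  C: {a,c,d}
round 3: (stable)
  S: {a,c}  A: {b}  B: {b}  C: {a,c,d}

FIRST(C) = ["a", "c", "d"]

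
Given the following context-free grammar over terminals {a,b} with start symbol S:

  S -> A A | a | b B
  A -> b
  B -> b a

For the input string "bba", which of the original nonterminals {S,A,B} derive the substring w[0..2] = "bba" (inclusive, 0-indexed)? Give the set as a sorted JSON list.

CNF form of G:
  S -> A A | T0 B | a
  A -> b
  B -> T0 T1
  T0 -> b
  T1 -> a

Fill CYK table bottom-up, restricted to cells inside w[0..2]:
  [0..0]={A,T0}  "b"  orig:{A}
  [1..1]={A,T0}  "b"  orig:{A}
  [2..2]={S,T1}  "a"  orig:{S}
  [0..1]={S}  "bb"
  [1..2]={B}  "ba"
  [0..2]={S}  "bba"

Original NTs in T[0,2] deriving "bba": ["S"]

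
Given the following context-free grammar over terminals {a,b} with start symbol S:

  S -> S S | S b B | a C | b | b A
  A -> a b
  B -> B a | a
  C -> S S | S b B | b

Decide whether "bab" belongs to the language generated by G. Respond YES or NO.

CNF form of G:
  S -> S S | S X3 | T0 C | T1 A | b
  A -> T0 T1
  B -> B T0 | a
  C -> S S | S X2 | b
  T0 -> a
  T1 -> b
  X2 -> T1 B
  X3 -> T1 B

CYK fill:
  cell(0,0) b: {C,S,T1}  orig:{C,S}
  cell(1,1) a: {B,T0}  orig:{B}
  cell(2,2) b: {C,S,T1}  orig:{C,S}
  cell(0,1) ba: {X2,X3}  orig:{}
  cell(1,2) ab: {A,S}
  cell(0,2) bab: {C,S}

S ∈ T[0,2] ⇒ YES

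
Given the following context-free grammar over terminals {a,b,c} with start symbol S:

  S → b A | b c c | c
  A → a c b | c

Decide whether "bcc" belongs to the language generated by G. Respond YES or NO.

CNF form of G:
  S -> T2 A | T2 X4 | c
  A -> T0 X3 | c
  T0 -> a
  T1 -> c
  T2 -> b
  X3 -> T1 T2
  X4 -> T1 T1

CYK fill:
  cell(0,0) b: {T2}  orig:{}
  cell(1,1) c: {A,S,T1}  orig:{A,S}
  cell(2,2) c: {A,S,T1}  orig:{A,S}
  cell(0,1) bc: {S}
  cell(1,2) cc: {X4}  orig:{}
  cell(0,2) bcc: {S}

S ∈ T[0,2] ⇒ YES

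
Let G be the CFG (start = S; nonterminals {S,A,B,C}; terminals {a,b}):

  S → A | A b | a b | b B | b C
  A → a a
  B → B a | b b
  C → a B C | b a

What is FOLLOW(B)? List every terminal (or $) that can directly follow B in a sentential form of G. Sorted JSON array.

Compute FIRST by fixpoint:
[1]
  A via A→a a: +{a}
  B via B→b b: +{b}
  C via C→a B C: +{a}
  C via C→b a: +{b}
  S via S→A: +{a}
  S via S→b B: +{b}
  S: {a,b}  A: {a}  B: {b}  C: {a,b}
[2] done
  S: {a,b}  A: {a}  B: {b}  C: {a,b}

FOLLOW iteration:
seed FOLLOW(S) with $
[1]
  B→B a: FOLLOW(B) ⊇ FIRST(a) = {a}; new: +{a}
  C→a B C: FOLLOW(B) ⊇ FIRST(C) = {a,b}; new: +{b}
  S→A: FOLLOW(A) ⊇ FOLLOW(S) ⊇ {$}; new: +{$}
  S→A b: FOLLOW(A) ⊇ FIRST(b) = {b}; new: +{b}
  S→b B: FOLLOW(B) ⊇ FOLLOW(S) ⊇ {$}; new: +{$}
  S→b C: FOLLOW(C) ⊇ FOLLOW(S) ⊇ {$}; new: +{$}
  FOLLOW(S)={$}  FOLLOW(A)={$,b}  FOLLOW(B)={$,a,b}  FOLLOW(C)={$}
[2] (stable)
  FOLLOW(S)={$}  FOLLOW(A)={$,b}  FOLLOW(B)={$,a,b}  FOLLOW(C)={$}

FOLLOW(B) = ["$", "a", "b"]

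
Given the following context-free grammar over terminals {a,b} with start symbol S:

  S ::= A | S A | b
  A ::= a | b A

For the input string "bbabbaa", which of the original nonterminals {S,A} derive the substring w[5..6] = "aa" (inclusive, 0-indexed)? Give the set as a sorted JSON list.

CNF form of G:
  S -> S A | T0 A | a | b
  A -> T0 A | a
  T0 -> b

CYK table (by increasing span) (cells [i..j] with 5 ≤ i ≤ j ≤ 6 only):
  [5..5]={A,S}  "a"
  [6..6]={A,S}  "a"
  [5..6]={S}  "aa"

Original NTs in T[5,6] deriving "aa": ["S"]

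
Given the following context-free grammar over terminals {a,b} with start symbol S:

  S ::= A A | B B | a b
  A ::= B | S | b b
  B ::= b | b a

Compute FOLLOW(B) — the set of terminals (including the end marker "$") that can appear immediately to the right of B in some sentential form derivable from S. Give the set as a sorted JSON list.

FIRST sets, iterate to fixpoint:
[1]
  A via A→b b: +{b}
  B via B→b: +{b}
  S via S→A A: +{b}
  S via S→a b: +{a}
  S: {a,b}  A: {b}  B: {b}
[2]
  A via A→S: +{a}
  S: {a,b}  A: {a,b}  B: {b}
[3] — fixpoint
  S: {a,b}  A: {a,b}  B: {b}

Compute FOLLOW by fixpoint:
initialize: $ ∈ FOLLOW(S)
round 1:
  S→A A: FOLLOW(A) ⊇ FIRST(A) = {a,b}; new: +{a,b}
  S→A A: FOLLOW(A) ⊇ FOLLOW(S) ⊇ {$}; new: +{$}
  S→B B: FOLLOW(B) ⊇ FIRST(B) = {b}; new: +{b}
  S→B B: FOLLOW(B) ⊇ FOLLOW(S) ⊇ {$}; new: +{$}
  FOLLOW[S]={$}  FOLLOW[A]={$,a,b}  FOLLOW[B]={$,b}
round 2:
  A→B: FOLLOW(B) ⊇ FOLLOW(A) ⊇ {$,a,b}; new: +{a}
  A→S: FOLLOW(S) ⊇ FOLLOW(A) ⊇ {$,a,b}; new: +{a,b}
  FOLLOW[S]={$,a,b}  FOLLOW[A]={$,a,b}  FOLLOW[B]={$,a,b}
round 3: — fixpoint
  FOLLOW[S]={$,a,b}  FOLLOW[A]={$,a,b}  FOLLOW[B]={$,a,b}

FOLLOW(B) = ["$", "a", "b"]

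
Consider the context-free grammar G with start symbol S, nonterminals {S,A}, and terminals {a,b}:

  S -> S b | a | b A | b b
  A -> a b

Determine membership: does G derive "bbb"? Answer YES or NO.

Convert to CNF:
  S -> S T1 | T1 A | T1 T1 | a
  A -> T0 T1
  T0 -> a
  T1 -> b

CYK fill:
  T[0,0] 'b' = {T1}  orig:{}
  T[1,1] 'b' = {T1}  orig:{}
  T[2,2] 'b' = {T1}  orig:{}
  T[0,1] 'bb' = {S}
  T[1,2] 'bb' = {S}
  T[0,2] 'bbb' = {S}

S ∈ T[0,2] ⇒ YES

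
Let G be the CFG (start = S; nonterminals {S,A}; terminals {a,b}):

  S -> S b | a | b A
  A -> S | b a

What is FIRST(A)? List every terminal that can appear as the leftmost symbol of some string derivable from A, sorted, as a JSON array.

Compute FIRST by fixpoint:
[1]
  A via A→b a: +{b}
  S via S→a: +{a}
  S via S→b A: +{b}
  FIRST(S)={a,b}  FIRST(A)={b}
[2]
  A via A→S: +{a}
  FIRST(S)={a,b}  FIRST(A)={a,b}
[3] done
  FIRST(S)={a,b}  FIRST(A)={a,b}

FIRST(A) = ["a", "b"]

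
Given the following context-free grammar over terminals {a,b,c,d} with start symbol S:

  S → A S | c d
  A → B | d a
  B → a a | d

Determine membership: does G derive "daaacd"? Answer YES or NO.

Convert to CNF:
  S -> A S | T2 T1
  A -> T0 T0 | T1 T0 | d
  B -> T0 T0 | d
  T0 -> a
  T1 -> d
  T2 -> c

CYK fill:
  cell(0,0) d: {A,B,T1}  orig:{A,B}
  cell(1,1) a: {T0}  orig:{}
  cell(2,2) a: {T0}  orig:{}
  cell(3,3) a: {T0}  orig:{}
  cell(4,4) c: {T2}  orig:{}
  cell(5,5) d: {A,B,T1}  orig:{A,B}
  cell(0,1) da: {A}
  cell(1,2) aa: {A,B}
  cell(2,3) aa: {A,B}
  cell(3,4) ac: ∅
  cell(4,5) cd: {S}
  cell(0,2) daa: ∅
  cell(1,3) aaa: ∅
  cell(2,4) aac: ∅
  cell(3,5) acd: ∅
  cell(0,3) daaa: ∅
  cell(1,4) aaac: ∅
  cell(2,5) aacd: {S}
  cell(0,4) daaac: ∅
  cell(1,5) aaacd: ∅
  cell(0,5) daaacd: {S}

S ∈ T[0,5] ⇒ YES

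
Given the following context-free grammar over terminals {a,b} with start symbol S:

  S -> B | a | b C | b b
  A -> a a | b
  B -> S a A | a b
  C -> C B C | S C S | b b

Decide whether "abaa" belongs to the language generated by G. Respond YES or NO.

CNF form of G:
  S -> S X5 | T0 T1 | T1 C | T1 T1 | a
  A -> T0 T0 | b
  B -> S X2 | T0 T1
  C -> C X3 | S X4 | T1 T1
  T0 -> a
  T1 -> b
  X2 -> T0 A
  X3 -> B C
  X4 -> C S
  X5 -> T0 A

CYK table (by increasing span):
  [0..0]={S,T0}  "a"  orig:{S}
  [1..1]={A,T1}  "b"  orig:{A}
  [2..2]={S,T0}  "a"  orig:{S}
  [3..3]={S,T0}  "a"  orig:{S}
  [0..1]={B,S,X2,X5}  "ab"  orig:{B,S}
  [1..2]=∅  "ba"
  [2..3]={A}  "aa"
  [0..2]=∅  "aba"
  [1..3]=∅  "baa"
  [0..3]=∅  "abaa"

S ∉ T[0,3] ⇒ NO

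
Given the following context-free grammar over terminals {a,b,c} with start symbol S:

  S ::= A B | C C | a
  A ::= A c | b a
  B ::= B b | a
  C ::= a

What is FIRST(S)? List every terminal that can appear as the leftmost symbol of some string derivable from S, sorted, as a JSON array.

FIRST sets, iterate to fixpoint:
iter 1:
  A via A→b a: +{b}
  B via B→a: +{a}
  C via C→a: +{a}
  S via S→A B: +{b}
  S via S→C C: +{a}
  S: {a,b}  A: {b}  B: {a}  C: {a}
iter 2: — fixpoint
  S: {a,b}  A: {b}  B: {a}  C: {a}

FIRST(S) = ["a", "b"]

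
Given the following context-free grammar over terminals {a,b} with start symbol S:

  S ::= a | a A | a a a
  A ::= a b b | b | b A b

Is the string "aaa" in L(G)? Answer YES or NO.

CNF form of G:
  S -> T0 A | T0 X4 | a
  A -> T0 X2 | T1 X3 | b
  T0 -> a
  T1 -> b
  X2 -> T1 T1
  X3 -> A T1
  X4 -> T0 T0

Fill CYK table bottom-up:
  cell(0,0) a: {S,T0}  orig:{S}
  cell(1,1) a: {S,T0}  orig:{S}
  cell(2,2) a: {S,T0}  orig:{S}
  cell(0,1) aa: {X4}  orig:{}
  cell(1,2) aa: {X4}  orig:{}
  cell(0,2) aaa: {S}

S ∈ T[0,2] ⇒ YES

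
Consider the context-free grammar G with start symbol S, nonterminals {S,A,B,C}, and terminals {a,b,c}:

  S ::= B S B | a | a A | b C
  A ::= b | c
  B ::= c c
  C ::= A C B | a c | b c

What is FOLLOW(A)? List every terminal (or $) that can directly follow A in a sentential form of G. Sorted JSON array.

Compute FIRST by fixpoint:
iter 1:
  A via A→b: +{b}
  A via A→c: +{c}
  B via B→c c: +{c}
  C via C→A C B: +{b,c}
  C via C→a c: +{a}
  S via S→B S B: +{c}
  S via S→a: +{a}
  S via S→b C: +{b}
  FIRST(S)={a,b,c}  FIRST(A)={b,c}  FIRST(B)={c}  FIRST(C)={a,b,c}
iter 2: done
  FIRST(S)={a,b,c}  FIRST(A)={b,c}  FIRST(B)={c}  FIRST(C)={a,b,c}

FOLLOW sets:
FOLLOW(S) := {$}
round 1:
  C→A C B: FOLLOW(A) ⊇ FIRST(C) = {a,b,c}; new: +{a,b,c}
  C→A C B: FOLLOW(C) ⊇ FIRST(B) = {c}; new: +{c}
  C→A C B: FOLLOW(B) ⊇ FOLLOW(C) ⊇ {c}; new: +{c}
  S→B S B: FOLLOW(B) ⊇ FIRST(S) = {a,b,c}; new: +{a,b}
  S→B S B: FOLLOW(S) ⊇ FIRST(B) = {c}; new: +{c}
  S→B S B: FOLLOW(B) ⊇ FOLLOW(S) ⊇ {$,c}; new: +{$}
  S→a A: FOLLOW(A) ⊇ FOLLOW(S) ⊇ {$,c}; new: +{$}
  S→b C: FOLLOW(C) ⊇ FOLLOW(S) ⊇ {$,c}; new: +{$}
  FOLLOW[S]={$,c}  FOLLOW[A]={$,a,b,c}  FOLLOW[B]={$,a,b,c}  FOLLOW[C]={$,c}
round 2: — fixpoint
  FOLLOW[S]={$,c}  FOLLOW[A]={$,a,b,c}  FOLLOW[B]={$,a,b,c}  FOLLOW[C]={$,c}

FOLLOW(A) = ["$", "a", "b", "c"]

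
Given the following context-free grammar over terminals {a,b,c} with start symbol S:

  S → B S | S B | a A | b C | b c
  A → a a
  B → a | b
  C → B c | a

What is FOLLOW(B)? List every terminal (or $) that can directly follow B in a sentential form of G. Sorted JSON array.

FIRST sets, iterate to fixpoint:
pass 1:
  A via A→a a: +{a}
  B via B→a: +{a}
  B via B→b: +{b}
  C via C→B c: +{a,b}
  S via S→B S: +{a,b}
  FIRST(S)={a,b}  FIRST(A)={a}  FIRST(B)={a,b}  FIRST(C)={a,b}
pass 2: (stable)
  FIRST(S)={a,b}  FIRST(A)={a}  FIRST(B)={a,b}  FIRST(C)={a,b}

Compute FOLLOW by fixpoint:
seed FOLLOW(S) with $
iter 1:
  C→B c: FOLLOW(B) ⊇ FIRST(c) = {c}; new: +{c}
  S→B S: FOLLOW(B) ⊇ FIRST(S) = {a,b}; new: +{a,b}
  S→S B: FOLLOW(S) ⊇ FIRST(B) = {a,b}; new: +{a,b}
  S→S B: FOLLOW(B) ⊇ FOLLOW(S) ⊇ {$,a,b}; new: +{$}
  S→a A: FOLLOW(A) ⊇ FOLLOW(S) ⊇ {$,a,b}; new: +{$,a,b}
  S→b C: FOLLOW(C) ⊇ FOLLOW(S) ⊇ {$,a,b}; new: +{$,a,b}
  S: {$,a,b}  A: {$,a,b}  B: {$,a,b,c}  C: {$,a,b}
iter 2: done
  S: {$,a,b}  A: {$,a,b}  B: {$,a,b,c}  C: {$,a,b}

FOLLOW(B) = ["$", "a", "b", "c"]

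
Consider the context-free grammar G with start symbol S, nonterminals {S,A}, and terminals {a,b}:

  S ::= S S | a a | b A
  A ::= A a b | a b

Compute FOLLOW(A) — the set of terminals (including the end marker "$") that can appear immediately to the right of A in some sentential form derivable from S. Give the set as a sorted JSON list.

FIRST sets, iterate to fixpoint:
pass 1:
  A via A→a b: +{a}
  S via S→a a: +{a}
  S via S→b A: +{b}
  FIRST(S)={a,b}  FIRST(A)={a}
pass 2: — fixpoint
  FIRST(S)={a,b}  FIRST(A)={a}

FOLLOW iteration:
seed FOLLOW(S) with $
round 1:
  A→A a b: FOLLOW(A) ⊇ FIRST(a) = {a}; new: +{a}
  S→S S: FOLLOW(S) ⊇ FIRST(S) = {a,b}; new: +{a,b}
  S→b A: FOLLOW(A) ⊇ FOLLOW(S) ⊇ {$,a,b}; new: +{$,b}
  FOLLOW[S]={$,a,b}  FOLLOW[A]={$,a,b}
round 2: (stable)
  FOLLOW[S]={$,a,b}  FOLLOW[A]={$,a,b}

FOLLOW(A) = ["$", "a", "b"]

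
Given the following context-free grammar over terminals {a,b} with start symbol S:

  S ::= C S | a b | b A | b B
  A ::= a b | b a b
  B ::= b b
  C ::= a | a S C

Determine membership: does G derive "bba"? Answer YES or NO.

CNF form of G:
  S -> C S | T0 T1 | T1 A | T1 B
  A -> T0 T1 | T1 X2
  B -> T1 T1
  C -> T0 X3 | a
  T0 -> a
  T1 -> b
  X2 -> T0 T1
  X3 -> S C

CYK table (by increasing span):
  T[0,0] 'b' = {T1}  orig:{}
  T[1,1] 'b' = {T1}  orig:{}
  T[2,2] 'a' = {C,T0}  orig:{C}
  T[0,1] 'bb' = {B}
  T[1,2] 'ba' = ∅
  T[0,2] 'bba' = ∅

S ∉ T[0,2] ⇒ NO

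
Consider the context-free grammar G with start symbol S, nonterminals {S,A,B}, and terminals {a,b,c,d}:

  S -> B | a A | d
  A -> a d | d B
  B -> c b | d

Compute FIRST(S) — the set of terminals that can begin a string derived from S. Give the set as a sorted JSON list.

Compute FIRST by fixpoint:
iter 1:
  A via A→a d: +{a}
  A via A→d B: +{d}
  B via B→c b: +{c}
  B via B→d: +{d}
  S via S→B: +{c,d}
  S via S→a A: +{a}
  S: {a,c,d}  A: {a,d}  B: {c,d}
iter 2: — fixpoint
  S: {a,c,d}  A: {a,d}  B: {c,d}

FIRST(S) = ["a", "c", "d"]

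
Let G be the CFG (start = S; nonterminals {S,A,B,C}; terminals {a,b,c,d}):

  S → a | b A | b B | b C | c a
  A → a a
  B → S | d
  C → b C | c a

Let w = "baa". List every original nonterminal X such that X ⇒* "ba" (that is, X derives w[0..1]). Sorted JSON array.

CNF form of G:
  S -> T1 A | T1 B | T1 C | T2 T0 | a
  A -> T0 T0
  B -> T1 A | T1 B | T1 C | T2 T0 | a | d
  C -> T1 C | T2 T0
  T0 -> a
  T1 -> b
  T2 -> c

Fill CYK table bottom-up, restricted to cells inside w[0..1]:
  cell(0,0) b: {T1}  orig:{}
  cell(1,1) a: {B,S,T0}  orig:{B,S}
  cell(0,1) ba: {B,S}

Original NTs in T[0,1] deriving "ba": ["B", "S"]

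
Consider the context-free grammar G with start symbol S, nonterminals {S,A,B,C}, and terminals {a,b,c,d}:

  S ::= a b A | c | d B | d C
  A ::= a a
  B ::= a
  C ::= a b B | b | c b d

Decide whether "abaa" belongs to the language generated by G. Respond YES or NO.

Convert to CNF:
  S -> T0 X6 | T3 B | T3 C | c
  A -> T0 T0
  B -> a
  C -> T0 X4 | T2 X5 | b
  T0 -> a
  T1 -> b
  T2 -> c
  T3 -> d
  X4 -> T1 B
  X5 -> T1 T3
  X6 -> T1 A

Fill CYK table bottom-up:
  [0..0]={B,T0}  "a"  orig:{B}
  [1..1]={C,T1}  "b"  orig:{C}
  [2..2]={B,T0}  "a"  orig:{B}
  [3..3]={B,T0}  "a"  orig:{B}
  [0..1]=∅  "ab"
  [1..2]={X4}  "ba"  orig:{}
  [2..3]={A}  "aa"
  [0..2]={C}  "aba"
  [1..3]={X6}  "baa"  orig:{}
  [0..3]={S}  "abaa"

S ∈ T[0,3] ⇒ YES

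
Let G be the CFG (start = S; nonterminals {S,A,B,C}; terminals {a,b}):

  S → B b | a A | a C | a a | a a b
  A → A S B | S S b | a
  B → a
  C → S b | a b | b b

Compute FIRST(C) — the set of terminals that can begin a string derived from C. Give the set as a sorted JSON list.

Compute FIRST by fixpoint:
[1]
  A via A→a: +{a}
  B via B→a: +{a}
  C via C→a b: +{a}
  C via C→b b: +{b}
  S via S→B b: +{a}
  S: {a}  A: {a}  B: {a}  C: {a,b}
[2] (stable)
  S: {a}  A: {a}  B: {a}  C: {a,b}

FIRST(C) = ["a", "b"]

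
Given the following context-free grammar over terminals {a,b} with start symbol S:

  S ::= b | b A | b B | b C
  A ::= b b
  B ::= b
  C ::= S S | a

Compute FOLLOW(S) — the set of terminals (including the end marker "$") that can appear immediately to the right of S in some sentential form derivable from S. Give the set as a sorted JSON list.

Compute FIRST by fixpoint:
[1]
  A via A→b b: +{b}
  B via B→b: +{b}
  C via C→a: +{a}
  S via S→b: +{b}
  S: {b}  A: {b}  B: {b}  C: {a}
[2]
  C via C→S S: +{b}
  S: {b}  A: {b}  B: {b}  C: {a,b}
[3] (no change)
  S: {b}  A: {b}  B: {b}  C: {a,b}

Compute FOLLOW by fixpoint:
seed FOLLOW(S) with $
pass 1:
  C→S S: FOLLOW(S) ⊇ FIRST(S) = {b}; new: +{b}
  S→b A: FOLLOW(A) ⊇ FOLLOW(S) ⊇ {$,b}; new: +{$,b}
  S→b B: FOLLOW(B) ⊇ FOLLOW(S) ⊇ {$,b}; new: +{$,b}
  S→b C: FOLLOW(C) ⊇ FOLLOW(S) ⊇ {$,b}; new: +{$,b}
  S: {$,b}  A: {$,b}  B: {$,b}  C: {$,b}
pass 2: done
  S: {$,b}  A: {$,b}  B: {$,b}  C: {$,b}

FOLLOW(S) = ["$", "b"]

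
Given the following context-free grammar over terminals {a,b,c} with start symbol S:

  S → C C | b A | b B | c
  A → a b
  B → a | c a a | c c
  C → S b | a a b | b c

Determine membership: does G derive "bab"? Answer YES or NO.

CNF form of G:
  S -> C C | T1 A | T1 B | c
  A -> T0 T1
  B -> T2 T2 | T2 X3 | a
  C -> S T1 | T0 X4 | T1 T2
  T0 -> a
  T1 -> b
  T2 -> c
  X3 -> T0 T0
  X4 -> T0 T1

Fill CYK table bottom-up:
  T[0,0] 'b' = {T1}  orig:{}
  T[1,1] 'a' = {B,T0}  orig:{B}
  T[2,2] 'b' = {T1}  orig:{}
  T[0,1] 'ba' = {S}
  T[1,2] 'ab' = {A,X4}  orig:{A}
  T[0,2] 'bab' = {C,S}

S ∈ T[0,2] ⇒ YES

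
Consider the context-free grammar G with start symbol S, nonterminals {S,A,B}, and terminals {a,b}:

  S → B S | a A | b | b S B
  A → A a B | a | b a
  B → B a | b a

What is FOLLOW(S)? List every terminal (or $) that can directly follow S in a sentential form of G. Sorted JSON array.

FIRST sets, iterate to fixpoint:
round 1:
  A via A→a: +{a}
  A via A→b a: +{b}
  B via B→b a: +{b}
  S via S→B S: +{b}
  S via S→a A: +{a}
  S: {a,b}  A: {a,b}  B: {b}
round 2: (no change)
  S: {a,b}  A: {a,b}  B: {b}

Compute FOLLOW by fixpoint:
initialize: $ ∈ FOLLOW(S)
pass 1:
  A→A a B: FOLLOW(A) ⊇ FIRST(a) = {a}; new: +{a}
  A→A a B: FOLLOW(B) ⊇ FOLLOW(A) ⊇ {a}; new: +{a}
  S→B S: FOLLOW(B) ⊇ FIRST(S) = {a,b}; new: +{b}
  S→a A: FOLLOW(A) ⊇ FOLLOW(S) ⊇ {$}; new: +{$}
  S→b S B: FOLLOW(S) ⊇ FIRST(B) = {b}; new: +{b}
  S→b S B: FOLLOW(B) ⊇ FOLLOW(S) ⊇ {$,b}; new: +{$}
  S: {$,b}  A: {$,a}  B: {$,a,b}
pass 2:
  S→a A: FOLLOW(A) ⊇ FOLLOW(S) ⊇ {$,b}; new: +{b}
  S: {$,b}  A: {$,a,b}  B: {$,a,b}
pass 3: (no change)
  S: {$,b}  A: {$,a,b}  B: {$,a,b}

FOLLOW(S) = ["$", "b"]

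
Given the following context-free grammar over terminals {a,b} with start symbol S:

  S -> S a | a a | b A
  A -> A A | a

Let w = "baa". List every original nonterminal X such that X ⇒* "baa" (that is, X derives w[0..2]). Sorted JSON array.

Convert to CNF:
  S -> S T0 | T0 T0 | T1 A
  A -> A A | a
  T0 -> a
  T1 -> b

CYK table (by increasing span) (cells [i..j] with 0 ≤ i ≤ j ≤ 2 only):
  T[0,0] 'b' = {T1}  orig:{}
  T[1,1] 'a' = {A,T0}  orig:{A}
  T[2,2] 'a' = {A,T0}  orig:{A}
  T[0,1] 'ba' = {S}
  T[1,2] 'aa' = {A,S}
  T[0,2] 'baa' = {S}

Original NTs in T[0,2] deriving "baa": ["S"]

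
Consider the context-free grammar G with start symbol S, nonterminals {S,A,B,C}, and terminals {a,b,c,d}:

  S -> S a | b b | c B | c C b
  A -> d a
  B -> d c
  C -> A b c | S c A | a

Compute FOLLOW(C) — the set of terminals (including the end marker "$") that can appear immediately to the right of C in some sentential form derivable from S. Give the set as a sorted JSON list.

FIRST sets, iterate to fixpoint:
iter 1:
  A via A→d a: +{d}
  B via B→d c: +{d}
  C via C→A b c: +{d}
  C via C→a: +{a}
  S via S→b b: +{b}
  S via S→c B: +{c}
  FIRST(S)={b,c}  FIRST(A)={d}  FIRST(B)={d}  FIRST(C)={a,d}
iter 2:
  C via C→S c A: +{b,c}
  FIRST(S)={b,c}  FIRST(A)={d}  FIRST(B)={d}  FIRST(C)={a,b,c,d}
iter 3: (no change)
  FIRST(S)={b,c}  FIRST(A)={d}  FIRST(B)={d}  FIRST(C)={a,b,c,d}

Compute FOLLOW by fixpoint:
seed FOLLOW(S) with $
iter 1:
  C→A b c: FOLLOW(A) ⊇ FIRST(b) = {b}; new: +{b}
  C→S c A: FOLLOW(S) ⊇ FIRST(c) = {c}; new: +{c}
  S→S a: FOLLOW(S) ⊇ FIRST(a) = {a}; new: +{a}
  S→c B: FOLLOW(B) ⊇ FOLLOW(S) ⊇ {$,a,c}; new: +{$,a,c}
  S→c C b: FOLLOW(C) ⊇ FIRST(b) = {b}; new: +{b}
  FOLLOW[S]={$,a,c}  FOLLOW[A]={b}  FOLLOW[B]={$,a,c}  FOLLOW[C]={b}
iter 2: — fixpoint
  FOLLOW[S]={$,a,c}  FOLLOW[A]={b}  FOLLOW[B]={$,a,c}  FOLLOW[C]={b}

FOLLOW(C) = ["b"]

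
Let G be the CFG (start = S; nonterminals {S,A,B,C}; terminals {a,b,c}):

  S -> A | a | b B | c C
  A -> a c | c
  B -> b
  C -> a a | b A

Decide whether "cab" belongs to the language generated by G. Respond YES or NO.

Convert to CNF:
  S -> T0 T1 | T1 C | T2 B | a | c
  A -> T0 T1 | c
  B -> b
  C -> T0 T0 | T2 A
  T0 -> a
  T1 -> c
  T2 -> b

Fill CYK table bottom-up:
  T[0,0] 'c' = {A,S,T1}  orig:{A,S}
  T[1,1] 'a' = {S,T0}  orig:{S}
  T[2,2] 'b' = {B,T2}  orig:{B}
  T[0,1] 'ca' = ∅
  T[1,2] 'ab' = ∅
  T[0,2] 'cab' = ∅

S ∉ T[0,2] ⇒ NO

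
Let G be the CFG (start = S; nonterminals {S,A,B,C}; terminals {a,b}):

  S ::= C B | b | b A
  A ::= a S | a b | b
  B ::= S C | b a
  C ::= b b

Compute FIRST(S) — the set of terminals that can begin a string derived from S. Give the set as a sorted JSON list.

Compute FIRST by fixpoint:
round 1:
  A via A→a S: +{a}
  A via A→b: +{b}
  B via B→b a: +{b}
  C via C→b b: +{b}
  S via S→C B: +{b}
  FIRST(S)={b}  FIRST(A)={a,b}  FIRST(B)={b}  FIRST(C)={b}
round 2: (stable)
  FIRST(S)={b}  FIRST(A)={a,b}  FIRST(B)={b}  FIRST(C)={b}

FIRST(S) = ["b"]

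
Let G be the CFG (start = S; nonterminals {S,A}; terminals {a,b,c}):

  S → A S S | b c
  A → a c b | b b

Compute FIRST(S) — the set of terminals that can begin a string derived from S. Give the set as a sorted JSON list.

FIRST sets, iterate to fixpoint:
pass 1:
  A via A→a c b: +{a}
  A via A→b b: +{b}
  S via S→A S S: +{a,b}
  S: {a,b}  A: {a,b}
pass 2: done
  S: {a,b}  A: {a,b}

FIRST(S) = ["a", "b"]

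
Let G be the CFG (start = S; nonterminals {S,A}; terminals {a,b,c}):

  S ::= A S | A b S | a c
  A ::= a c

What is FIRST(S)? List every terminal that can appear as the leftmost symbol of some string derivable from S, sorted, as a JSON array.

Compute FIRST by fixpoint:
iter 1:
  A via A→a c: +{a}
  S via S→A S: +{a}
  S: {a}  A: {a}
iter 2: done
  S: {a}  A: {a}

FIRST(S) = ["a"]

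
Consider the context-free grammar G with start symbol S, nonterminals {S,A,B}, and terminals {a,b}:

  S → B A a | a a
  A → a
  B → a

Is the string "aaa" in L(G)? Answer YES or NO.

Convert to CNF:
  S -> B X1 | T0 T0
  A -> a
  B -> a
  T0 -> a
  X1 -> A T0

CYK table (by increasing span):
  cell(0,0) a: {A,B,T0}  orig:{A,B}
  cell(1,1) a: {A,B,T0}  orig:{A,B}
  cell(2,2) a: {A,B,T0}  orig:{A,B}
  cell(0,1) aa: {S,X1}  orig:{S}
  cell(1,2) aa: {S,X1}  orig:{S}
  cell(0,2) aaa: {S}

S ∈ T[0,2] ⇒ YES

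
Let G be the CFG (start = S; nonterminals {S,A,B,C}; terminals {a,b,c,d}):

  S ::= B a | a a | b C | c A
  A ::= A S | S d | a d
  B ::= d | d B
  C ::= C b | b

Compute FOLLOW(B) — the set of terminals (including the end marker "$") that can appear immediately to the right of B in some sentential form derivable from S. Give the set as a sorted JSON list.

FIRST sets, iterate to fixpoint:
iter 1:
  A via A→a d: +{a}
  B via B→d: +{d}
  C via C→b: +{b}
  S via S→B a: +{d}
  S via S→a a: +{a}
  S via S→b C: +{b}
  S via S→c A: +{c}
  FIRST(S)={a,b,c,d}  FIRST(A)={a}  FIRST(B)={d}  FIRST(C)={b}
iter 2:
  A via A→S d: +{b,c,d}
  FIRST(S)={a,b,c,d}  FIRST(A)={a,b,c,d}  FIRST(B)={d}  FIRST(C)={b}
iter 3: done
  FIRST(S)={a,b,c,d}  FIRST(A)={a,b,c,d}  FIRST(B)={d}  FIRST(C)={b}

Compute FOLLOW by fixpoint:
FOLLOW(S) := {$}
iter 1:
  A→A S: FOLLOW(A) ⊇ FIRST(S) = {a,b,c,d}; new: +{a,b,c,d}
  A→A S: FOLLOW(S) ⊇ FOLLOW(A) ⊇ {a,b,c,d}; new: +{a,b,c,d}
  C→C b: FOLLOW(C) ⊇ FIRST(b) = {b}; new: +{b}
  S→B a: FOLLOW(B) ⊇ FIRST(a) = {a}; new: +{a}
  S→b C: FOLLOW(C) ⊇ FOLLOW(S) ⊇ {$,a,b,c,d}; new: +{$,a,c,d}
  S→c A: FOLLOW(A) ⊇ FOLLOW(S) ⊇ {$,a,b,c,d}; new: +{$}
  S: {$,a,b,c,d}  A: {$,a,b,c,d}  B: {a}  C: {$,a,b,c,d}
iter 2: (stable)
  S: {$,a,b,c,d}  A: {$,a,b,c,d}  B: {a}  C: {$,a,b,c,d}

FOLLOW(B) = ["a"]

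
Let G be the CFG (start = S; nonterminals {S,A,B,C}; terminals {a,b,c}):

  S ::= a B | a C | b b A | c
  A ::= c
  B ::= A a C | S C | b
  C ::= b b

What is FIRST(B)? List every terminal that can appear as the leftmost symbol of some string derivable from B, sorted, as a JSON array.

FIRST sets, iterate to fixpoint:
iter 1:
  A via A→c: +{c}
  B via B→A a C: +{c}
  B via B→b: +{b}
  C via C→b b: +{b}
  S via S→a B: +{a}
  S via S→b b A: +{b}
  S via S→c: +{c}
  FIRST[S]={a,b,c}  FIRST[A]={c}  FIRST[B]={b,c}  FIRST[C]={b}
iter 2:
  B via B→S C: +{a}
  FIRST[S]={a,b,c}  FIRST[A]={c}  FIRST[B]={a,b,c}  FIRST[C]={b}
iter 3: (no change)
  FIRST[S]={a,b,c}  FIRST[A]={c}  FIRST[B]={a,b,c}  FIRST[C]={b}

FIRST(B) = ["a", "b", "c"]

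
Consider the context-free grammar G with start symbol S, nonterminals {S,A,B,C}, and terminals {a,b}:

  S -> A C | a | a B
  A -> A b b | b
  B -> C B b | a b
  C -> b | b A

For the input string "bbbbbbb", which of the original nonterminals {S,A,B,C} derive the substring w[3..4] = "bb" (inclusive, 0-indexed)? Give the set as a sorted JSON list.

Convert to CNF:
  S -> A C | T1 B | a
  A -> A X2 | b
  B -> C X3 | T1 T0
  C -> T0 A | b
  T0 -> b
  T1 -> a
  X2 -> T0 T0
  X3 -> B T0

Fill CYK table bottom-up, restricted to cells inside w[3..4]:
  T[3,3] 'b' = {A,C,T0}  orig:{A,C}
  T[4,4] 'b' = {A,C,T0}  orig:{A,C}
  T[3,4] 'bb' = {C,S,X2}  orig:{C,S}

Original NTs in T[3,4] deriving "bb": ["C", "S"]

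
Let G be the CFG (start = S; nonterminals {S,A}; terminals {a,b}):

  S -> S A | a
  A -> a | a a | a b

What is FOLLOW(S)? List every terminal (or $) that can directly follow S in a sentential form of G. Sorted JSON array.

Compute FIRST by fixpoint:
round 1:
  A via A→a: +{a}
  S via S→a: +{a}
  FIRST[S]={a}  FIRST[A]={a}
round 2: (stable)
  FIRST[S]={a}  FIRST[A]={a}

FOLLOW iteration:
initialize: $ ∈ FOLLOW(S)
pass 1:
  S→S A: FOLLOW(S) ⊇ FIRST(A) = {a}; new: +{a}
  S→S A: FOLLOW(A) ⊇ FOLLOW(S) ⊇ {$,a}; new: +{$,a}
  FOLLOW(S)={$,a}  FOLLOW(A)={$,a}
pass 2: done
  FOLLOW(S)={$,a}  FOLLOW(A)={$,a}

FOLLOW(S) = ["$", "a"]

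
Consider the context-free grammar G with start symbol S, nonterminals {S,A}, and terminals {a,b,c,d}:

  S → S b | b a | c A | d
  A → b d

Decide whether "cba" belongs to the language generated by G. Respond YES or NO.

Convert to CNF:
  S -> S T0 | T0 T2 | T3 A | d
  A -> T0 T1
  T0 -> b
  T1 -> d
  T2 -> a
  T3 -> c

CYK fill:
  [0..0]={T3}  "c"  orig:{}
  [1..1]={T0}  "b"  orig:{}
  [2..2]={T2}  "a"  orig:{}
  [0..1]=∅  "cb"
  [1..2]={S}  "ba"
  [0..2]=∅  "cba"

S ∉ T[0,2] ⇒ NO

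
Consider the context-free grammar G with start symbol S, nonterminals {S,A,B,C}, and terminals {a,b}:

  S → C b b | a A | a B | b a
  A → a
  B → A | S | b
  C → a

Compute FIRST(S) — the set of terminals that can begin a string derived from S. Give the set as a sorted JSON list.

FIRST sets, iterate to fixpoint:
pass 1:
  A via A→a: +{a}
  B via B→A: +{a}
  B via B→b: +{b}
  C via C→a: +{a}
  S via S→C b b: +{a}
  S via S→b a: +{b}
  FIRST(S)={a,b}  FIRST(A)={a}  FIRST(B)={a,b}  FIRST(C)={a}
pass 2: done
  FIRST(S)={a,b}  FIRST(A)={a}  FIRST(B)={a,b}  FIRST(C)={a}

FIRST(S) = ["a", "b"]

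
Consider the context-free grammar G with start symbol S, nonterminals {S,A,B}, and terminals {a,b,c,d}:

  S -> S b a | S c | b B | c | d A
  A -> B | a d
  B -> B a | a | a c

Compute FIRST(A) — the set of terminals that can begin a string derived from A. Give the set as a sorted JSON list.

FIRST iteration:
round 1:
  A via A→a d: +{a}
  B via B→a: +{a}
  S via S→b B: +{b}
  S via S→c: +{c}
  S via S→d A: +{d}
  FIRST[S]={b,c,d}  FIRST[A]={a}  FIRST[B]={a}
round 2: (stable)
  FIRST[S]={b,c,d}  FIRST[A]={a}  FIRST[B]={a}

FIRST(A) = ["a"]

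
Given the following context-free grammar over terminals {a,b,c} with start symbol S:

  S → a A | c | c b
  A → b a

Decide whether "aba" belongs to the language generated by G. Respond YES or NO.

Convert to CNF:
  S -> T1 A | T2 T0 | c
  A -> T0 T1
  T0 -> b
  T1 -> a
  T2 -> c

CYK fill:
  [0..0]={T1}  "a"  orig:{}
  [1..1]={T0}  "b"  orig:{}
  [2..2]={T1}  "a"  orig:{}
  [0..1]=∅  "ab"
  [1..2]={A}  "ba"
  [0..2]={S}  "aba"

S ∈ T[0,2] ⇒ YES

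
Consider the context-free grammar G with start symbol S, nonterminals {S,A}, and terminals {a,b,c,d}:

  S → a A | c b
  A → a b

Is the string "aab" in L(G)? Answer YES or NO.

Convert to CNF:
  S -> T0 A | T2 T1
  A -> T0 T1
  T0 -> a
  T1 -> b
  T2 -> c

Fill CYK table bottom-up:
  T[0,0] 'a' = {T0}  orig:{}
  T[1,1] 'a' = {T0}  orig:{}
  T[2,2] 'b' = {T1}  orig:{}
  T[0,1] 'aa' = ∅
  T[1,2] 'ab' = {A}
  T[0,2] 'aab' = {S}

S ∈ T[0,2] ⇒ YES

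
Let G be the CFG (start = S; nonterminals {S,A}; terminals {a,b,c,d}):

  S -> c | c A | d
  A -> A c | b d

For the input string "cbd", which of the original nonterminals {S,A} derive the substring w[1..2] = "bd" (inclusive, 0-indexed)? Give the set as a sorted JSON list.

Convert to CNF:
  S -> T0 A | c | d
  A -> A T0 | T1 T2
  T0 -> c
  T1 -> b
  T2 -> d

CYK fill — only the sub-triangle for w[1..2]:
  [1..1]={T1}  "b"  orig:{}
  [2..2]={S,T2}  "d"  orig:{S}
  [1..2]={A}  "bd"

Original NTs in T[1,2] deriving "bd": ["A"]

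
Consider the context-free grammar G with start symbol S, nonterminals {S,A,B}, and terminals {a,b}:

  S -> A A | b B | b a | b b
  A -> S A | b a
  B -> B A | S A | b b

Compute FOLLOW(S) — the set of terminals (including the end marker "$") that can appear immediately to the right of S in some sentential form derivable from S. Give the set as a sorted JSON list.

FIRST iteration:
[1]
  A via A→b a: +{b}
  B via B→b b: +{b}
  S via S→A A: +{b}
  FIRST(S)={b}  FIRST(A)={b}  FIRST(B)={b}
[2] done
  FIRST(S)={b}  FIRST(A)={b}  FIRST(B)={b}

Compute FOLLOW by fixpoint:
initialize: $ ∈ FOLLOW(S)
round 1:
  A→S A: FOLLOW(S) ⊇ FIRST(A) = {b}; new: +{b}
  B→B A: FOLLOW(B) ⊇ FIRST(A) = {b}; new: +{b}
  B→B A: FOLLOW(A) ⊇ FOLLOW(B) ⊇ {b}; new: +{b}
  S→A A: FOLLOW(A) ⊇ FOLLOW(S) ⊇ {$,b}; new: +{$}
  S→b B: FOLLOW(B) ⊇ FOLLOW(S) ⊇ {$,b}; new: +{$}
  FOLLOW[S]={$,b}  FOLLOW[A]={$,b}  FOLLOW[B]={$,b}
round 2: (no change)
  FOLLOW[S]={$,b}  FOLLOW[A]={$,b}  FOLLOW[B]={$,b}

FOLLOW(S) = ["$", "b"]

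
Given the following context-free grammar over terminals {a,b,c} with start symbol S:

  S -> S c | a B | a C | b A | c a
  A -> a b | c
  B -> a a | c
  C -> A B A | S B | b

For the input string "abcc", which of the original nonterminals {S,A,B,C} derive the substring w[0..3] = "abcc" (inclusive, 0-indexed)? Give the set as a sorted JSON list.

CNF form of G:
  S -> S T2 | T0 B | T0 C | T1 A | T2 T0
  A -> T0 T1 | c
  B -> T0 T0 | c
  C -> A X3 | S B | b
  T0 -> a
  T1 -> b
  T2 -> c
  X3 -> B A

CYK fill, restricted to cells inside w[0..3]:
  T[0,0] 'a' = {T0}  orig:{}
  T[1,1] 'b' = {C,T1}  orig:{C}
  T[2,2] 'c' = {A,B,T2}  orig:{A,B}
  T[3,3] 'c' = {A,B,T2}  orig:{A,B}
  T[0,1] 'ab' = {A,S}
  T[1,2] 'bc' = {S}
  T[2,3] 'cc' = {X3}  orig:{}
  T[0,2] 'abc' = {C,S}
  T[1,3] 'bcc' = {C,S}
  T[0,3] 'abcc' = {C,S}

Original NTs in T[0,3] deriving "abcc": ["C", "S"]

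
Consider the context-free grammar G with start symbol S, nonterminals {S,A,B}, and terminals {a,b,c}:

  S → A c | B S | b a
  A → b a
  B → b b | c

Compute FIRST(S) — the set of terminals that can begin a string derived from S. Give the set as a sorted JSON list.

FIRST iteration:
[1]
  A via A→b a: +{b}
  B via B→b b: +{b}
  B via B→c: +{c}
  S via S→A c: +{b}
  S via S→B S: +{c}
  FIRST[S]={b,c}  FIRST[A]={b}  FIRST[B]={b,c}
[2] (no change)
  FIRST[S]={b,c}  FIRST[A]={b}  FIRST[B]={b,c}

FIRST(S) = ["b", "c"]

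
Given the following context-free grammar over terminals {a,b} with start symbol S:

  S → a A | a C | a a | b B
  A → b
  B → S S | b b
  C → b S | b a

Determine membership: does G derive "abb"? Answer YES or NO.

CNF form of G:
  S -> T0 B | T1 A | T1 C | T1 T1
  A -> b
  B -> S S | T0 T0
  C -> T0 S | T0 T1
  T0 -> b
  T1 -> a

CYK table (by increasing span):
  T[0,0] 'a' = {T1}  orig:{}
  T[1,1] 'b' = {A,T0}  orig:{A}
  T[2,2] 'b' = {A,T0}  orig:{A}
  T[0,1] 'ab' = {S}
  T[1,2] 'bb' = {B}
  T[0,2] 'abb' = ∅

S ∉ T[0,2] ⇒ NO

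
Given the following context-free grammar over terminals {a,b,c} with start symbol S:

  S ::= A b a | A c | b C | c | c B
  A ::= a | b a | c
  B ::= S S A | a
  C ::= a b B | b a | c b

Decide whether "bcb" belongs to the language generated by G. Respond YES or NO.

Convert to CNF:
  S -> A T2 | A X5 | T0 C | T2 B | c
  A -> T0 T1 | a | c
  B -> S X3 | a
  C -> T0 T1 | T1 X4 | T2 T0
  T0 -> b
  T1 -> a
  T2 -> c
  X3 -> S A
  X4 -> T0 B
  X5 -> T0 T1

Fill CYK table bottom-up:
  T[0,0] 'b' = {T0}  orig:{}
  T[1,1] 'c' = {A,S,T2}  orig:{A,S}
  T[2,2] 'b' = {T0}  orig:{}
  T[0,1] 'bc' = ∅
  T[1,2] 'cb' = {C}
  T[0,2] 'bcb' = {S}

S ∈ T[0,2] ⇒ YES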